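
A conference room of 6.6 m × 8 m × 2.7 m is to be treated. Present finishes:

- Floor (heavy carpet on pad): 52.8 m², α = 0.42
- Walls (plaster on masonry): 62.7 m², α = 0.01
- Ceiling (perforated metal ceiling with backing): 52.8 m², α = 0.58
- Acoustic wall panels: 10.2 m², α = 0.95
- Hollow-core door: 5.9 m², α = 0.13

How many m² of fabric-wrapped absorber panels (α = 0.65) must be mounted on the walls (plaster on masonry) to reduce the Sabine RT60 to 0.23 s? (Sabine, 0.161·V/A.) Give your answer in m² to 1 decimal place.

56.1

Total absorption A₁ = 52.8×0.42 + 62.7×0.01 + 52.8×0.58 + 10.2×0.95 + 5.9×0.13
  = 22.176 + 0.627 + 30.624 + 9.690 + 0.767 = 63.884 m² sabins.
V = 142.56 m³. Target absorption A₂ = 0.161 × 142.56 / 0.23 = 99.792 sabins.
Absorption to add: 99.792 − 63.884 = 35.908 sabins.
Each m² of panel replacing the walls (plaster on masonry) adds (0.65 − 0.01) = 0.64 sabins.
Area = ΔA/Δα = 35.908/0.64 = 56.1 m².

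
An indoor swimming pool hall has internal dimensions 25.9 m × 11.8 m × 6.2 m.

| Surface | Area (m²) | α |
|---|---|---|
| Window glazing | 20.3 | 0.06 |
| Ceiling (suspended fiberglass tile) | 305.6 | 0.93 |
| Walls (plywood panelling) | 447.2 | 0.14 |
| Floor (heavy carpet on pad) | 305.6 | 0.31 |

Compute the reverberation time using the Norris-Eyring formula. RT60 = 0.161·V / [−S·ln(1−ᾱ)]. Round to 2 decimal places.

0.54 s

Total surface area S = 20.3 + 305.6 + 447.2 + 305.6 = 1078.7 m².
Absorption A = 20.3·0.06 + 305.6·0.93 + 447.2·0.14 + 305.6·0.31 = 442.770 sabins.
Mean coefficient ᾱ = A/S = 0.4105.
Eyring denominator: −S ln(1−ᾱ) = 570.072.
V = 25.9 × 11.8 × 6.2 = 1894.844 m³.
T = 0.161·V/[−S·ln(1−ᾱ)] = 0.161·1894.844/570.072 = 0.54 s.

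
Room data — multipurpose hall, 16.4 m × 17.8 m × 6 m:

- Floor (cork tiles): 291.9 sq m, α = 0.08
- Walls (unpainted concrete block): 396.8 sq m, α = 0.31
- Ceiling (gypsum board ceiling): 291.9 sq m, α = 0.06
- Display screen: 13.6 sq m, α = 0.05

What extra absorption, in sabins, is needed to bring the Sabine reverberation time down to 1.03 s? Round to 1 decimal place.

109.2 sabins

Summing Sᵢαᵢ: 23.352 + 123.008 + 17.514 + 0.680 → A₁ = 164.554 sabins.
For T = 1.03 s, need A₂ = 0.161·V/T = 0.161·1751.52/1.03 = 273.781 sabins.
Shortfall: 273.781 − 164.554 = 109.2 sabins.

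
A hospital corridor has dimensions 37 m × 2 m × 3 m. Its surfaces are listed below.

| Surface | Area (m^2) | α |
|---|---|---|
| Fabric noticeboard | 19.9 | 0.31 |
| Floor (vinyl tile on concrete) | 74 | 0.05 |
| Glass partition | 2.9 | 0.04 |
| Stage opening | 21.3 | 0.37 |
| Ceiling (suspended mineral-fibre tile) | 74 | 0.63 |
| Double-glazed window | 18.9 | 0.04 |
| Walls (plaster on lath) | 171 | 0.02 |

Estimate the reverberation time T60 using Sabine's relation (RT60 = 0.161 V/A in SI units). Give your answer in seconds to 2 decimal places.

0.52 sec

A = Σ Sᵢαᵢ = 19.9*0.31 + 74*0.05 + 2.9*0.04 + 21.3*0.37 + 74*0.63 + 18.9*0.04 + 171*0.02 = 68.662 sabins.
V = 37·2·3 = 222 m³.
RT60 = 0.161 · V / A = 0.161 × 222 / 68.662 = 0.52 s.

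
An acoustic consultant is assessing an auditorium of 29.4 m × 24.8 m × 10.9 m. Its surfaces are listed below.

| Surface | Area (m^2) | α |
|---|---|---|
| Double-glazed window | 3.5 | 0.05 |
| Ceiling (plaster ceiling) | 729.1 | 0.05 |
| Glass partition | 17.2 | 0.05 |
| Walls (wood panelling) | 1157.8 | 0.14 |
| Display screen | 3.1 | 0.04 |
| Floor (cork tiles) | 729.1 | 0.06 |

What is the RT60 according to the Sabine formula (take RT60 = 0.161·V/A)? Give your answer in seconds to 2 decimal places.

Total absorption A = 3.5*0.05 + 729.1*0.05 + 17.2*0.05 + 1157.8*0.14 + 3.1*0.04 + 729.1*0.06
  = 0.175 + 36.455 + 0.860 + 162.092 + 0.124 + 43.746 = 243.452 m^2 sabins.
Room volume: 7947.408 m³.
Sabine: RT60 = 0.161 × 7947.408 / 243.452 = 5.26 s.

5.26 seconds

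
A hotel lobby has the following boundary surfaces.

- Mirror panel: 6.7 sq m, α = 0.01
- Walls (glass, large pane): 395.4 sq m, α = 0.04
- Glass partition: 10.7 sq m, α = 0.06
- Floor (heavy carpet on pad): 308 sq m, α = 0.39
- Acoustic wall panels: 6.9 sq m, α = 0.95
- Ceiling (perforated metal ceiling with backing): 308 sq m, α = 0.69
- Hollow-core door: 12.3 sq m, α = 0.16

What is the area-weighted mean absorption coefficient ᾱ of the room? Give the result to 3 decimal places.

0.341

Total surface area S = 1048.0 sq m.
A = 6.7·0.01 + 395.4·0.04 + 10.7·0.06 + 308·0.39 + 6.9·0.95 + 308·0.69 + 12.3·0.16 = 357.688 sabins.
ᾱ = 357.688 / 1048.0 = 0.341.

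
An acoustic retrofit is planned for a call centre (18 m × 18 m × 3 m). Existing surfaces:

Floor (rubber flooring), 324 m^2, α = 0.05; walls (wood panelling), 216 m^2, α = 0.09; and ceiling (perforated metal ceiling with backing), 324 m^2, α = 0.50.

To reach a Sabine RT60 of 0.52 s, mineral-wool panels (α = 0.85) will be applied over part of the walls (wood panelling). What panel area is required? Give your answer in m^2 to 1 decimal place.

135.9

Summing Sᵢαᵢ: 16.200 + 19.440 + 162.000 → A₁ = 197.640 sabins.
V = 972 m³. Target absorption A₂ = 0.161 × 972 / 0.52 = 300.946 sabins.
ΔA needed = 300.946 − 197.640 = 103.306 sabins.
Each m^2 of panel replacing the walls (wood panelling) adds (0.85 − 0.09) = 0.76 sabins.
Panel area = 103.306 / 0.76 = 135.9 m^2.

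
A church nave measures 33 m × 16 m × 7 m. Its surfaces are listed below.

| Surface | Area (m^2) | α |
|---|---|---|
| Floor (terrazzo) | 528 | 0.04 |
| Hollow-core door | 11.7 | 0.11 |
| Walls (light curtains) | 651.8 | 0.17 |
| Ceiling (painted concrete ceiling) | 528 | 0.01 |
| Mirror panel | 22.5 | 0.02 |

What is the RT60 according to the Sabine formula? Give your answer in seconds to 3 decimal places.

4.283 s

Equivalent absorption area: A = 528×0.04 + 11.7×0.11 + 651.8×0.17 + 528×0.01 + 22.5×0.02 = 138.943 m^2.
V = 33·16·7 = 3696 m³.
T = 0.161 V/A = 0.161·3696/138.943 = 4.283 s.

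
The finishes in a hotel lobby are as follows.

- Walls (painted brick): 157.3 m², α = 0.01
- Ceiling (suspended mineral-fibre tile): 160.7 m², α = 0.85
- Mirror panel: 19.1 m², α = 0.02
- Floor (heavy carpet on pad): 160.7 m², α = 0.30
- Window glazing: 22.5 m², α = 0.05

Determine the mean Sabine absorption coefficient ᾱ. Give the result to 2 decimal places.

0.36

S = Σ Sᵢ = 157.3 + 160.7 + 19.1 + 160.7 + 22.5 = 520.3 m².
Weighted sum Σ Sα = 187.885.
ᾱ = A/S = 0.36.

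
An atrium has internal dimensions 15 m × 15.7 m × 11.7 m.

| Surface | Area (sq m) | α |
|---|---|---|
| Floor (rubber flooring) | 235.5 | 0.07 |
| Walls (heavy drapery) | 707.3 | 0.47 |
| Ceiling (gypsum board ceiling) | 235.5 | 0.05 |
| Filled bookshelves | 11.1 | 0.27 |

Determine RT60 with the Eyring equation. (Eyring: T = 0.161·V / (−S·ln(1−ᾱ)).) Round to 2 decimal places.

S = Σ Sᵢ = 1189.4 sq m.
Σ(Sᵢαᵢ) = 235.5·0.07 + 707.3·0.47 + 235.5·0.05 + 11.1·0.27 = 363.688.
ᾱ = 363.688 / 1189.4 = 0.3058.
−S·ln(1−ᾱ) = −1189.4 × ln(1 − 0.3058) = 434.125.
V = 15 × 15.7 × 11.7 = 2755.35 m³.
RT60 = 0.161 × 2755.35 / 434.125 = 1.02 s.

1.02 sec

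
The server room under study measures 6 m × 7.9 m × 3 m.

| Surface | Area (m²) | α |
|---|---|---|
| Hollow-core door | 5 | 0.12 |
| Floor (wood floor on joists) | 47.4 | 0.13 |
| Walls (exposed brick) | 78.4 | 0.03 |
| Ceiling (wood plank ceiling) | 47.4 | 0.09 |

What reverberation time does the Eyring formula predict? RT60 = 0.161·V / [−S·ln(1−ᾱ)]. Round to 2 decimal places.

1.65 seconds

S = Σ Sᵢ = 178.2 m².
Σ(Sᵢαᵢ) = 5×0.12 + 47.4×0.13 + 78.4×0.03 + 47.4×0.09 = 13.380.
ᾱ = 13.380 / 178.2 = 0.0751.
−S·ln(1−ᾱ) = −178.2 × ln(1 − 0.0751) = 13.912.
V = 6 × 7.9 × 3 = 142.2 m³.
T = 0.161·V/[−S·ln(1−ᾱ)] = 0.161·142.2/13.912 = 1.65 s.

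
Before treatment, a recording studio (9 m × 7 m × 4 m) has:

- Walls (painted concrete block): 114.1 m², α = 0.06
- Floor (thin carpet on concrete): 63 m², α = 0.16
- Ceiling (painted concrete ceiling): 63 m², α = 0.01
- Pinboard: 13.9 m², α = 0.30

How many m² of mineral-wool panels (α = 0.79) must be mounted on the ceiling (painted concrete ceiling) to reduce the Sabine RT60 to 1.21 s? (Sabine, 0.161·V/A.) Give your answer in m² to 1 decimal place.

15.1

Total absorption A₁ = 114.1·0.06 + 63·0.16 + 63·0.01 + 13.9·0.30
  = 6.846 + 10.080 + 0.630 + 4.170 = 21.726 m² sabins.
V = 252 m³. Target absorption A₂ = 0.161 × 252 / 1.21 = 33.531 sabins.
Absorption to add: 33.531 − 21.726 = 11.805 sabins.
Net gain per m²: Δα = 0.79 − 0.01 = 0.78.
Area = ΔA/Δα = 11.805/0.78 = 15.1 m².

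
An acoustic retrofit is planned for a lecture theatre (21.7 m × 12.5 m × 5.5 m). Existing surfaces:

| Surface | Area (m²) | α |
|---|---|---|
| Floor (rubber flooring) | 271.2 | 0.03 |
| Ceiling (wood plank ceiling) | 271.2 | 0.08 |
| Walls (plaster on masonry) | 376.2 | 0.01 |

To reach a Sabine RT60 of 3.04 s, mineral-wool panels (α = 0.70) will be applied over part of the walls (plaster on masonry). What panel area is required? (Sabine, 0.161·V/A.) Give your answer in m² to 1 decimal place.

65.8

A₁ = Σ Sᵢαᵢ = 271.2*0.03 + 271.2*0.08 + 376.2*0.01 = 33.594 sabins.
V = 1491.875 m³. Target absorption A₂ = 0.161 × 1491.875 / 3.04 = 79.010 sabins.
ΔA needed = 79.010 − 33.594 = 45.416 sabins.
Net gain per m²: Δα = 0.70 − 0.01 = 0.69.
Panel area = 45.416 / 0.69 = 65.8 m².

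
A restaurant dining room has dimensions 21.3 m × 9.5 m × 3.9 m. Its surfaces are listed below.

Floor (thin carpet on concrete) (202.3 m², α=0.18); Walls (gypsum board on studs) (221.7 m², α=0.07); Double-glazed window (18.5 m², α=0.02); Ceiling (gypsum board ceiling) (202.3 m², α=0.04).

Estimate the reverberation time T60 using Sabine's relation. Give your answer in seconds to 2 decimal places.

2.10 s

A = Σ Sᵢαᵢ = 202.3×0.18 + 221.7×0.07 + 18.5×0.02 + 202.3×0.04 = 60.395 sabins.
Room volume: 789.165 m³.
T = 0.161 V/A = 0.161·789.165/60.395 = 2.10 s.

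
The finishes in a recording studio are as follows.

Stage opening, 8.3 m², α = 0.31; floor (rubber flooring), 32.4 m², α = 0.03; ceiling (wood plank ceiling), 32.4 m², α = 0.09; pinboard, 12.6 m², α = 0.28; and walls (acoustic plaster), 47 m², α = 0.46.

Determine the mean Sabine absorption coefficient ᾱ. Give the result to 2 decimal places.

S = Σ Sᵢ = 8.3 + 32.4 + 32.4 + 12.6 + 47 = 132.7 m².
Σ(Sᵢαᵢ) = 8.3·0.31 + 32.4·0.03 + 32.4·0.09 + 12.6·0.28 + 47·0.46 = 31.609.
ᾱ = A/S = 0.24.

0.24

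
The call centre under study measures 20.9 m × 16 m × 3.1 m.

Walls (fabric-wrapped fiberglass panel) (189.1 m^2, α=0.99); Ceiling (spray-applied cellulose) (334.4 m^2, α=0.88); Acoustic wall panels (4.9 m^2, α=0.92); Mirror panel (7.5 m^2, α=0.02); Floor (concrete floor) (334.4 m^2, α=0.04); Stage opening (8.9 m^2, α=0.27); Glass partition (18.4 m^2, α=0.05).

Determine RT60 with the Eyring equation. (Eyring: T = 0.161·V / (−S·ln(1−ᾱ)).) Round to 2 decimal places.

Total surface area S = 189.1 + 334.4 + 4.9 + 7.5 + 334.4 + 8.9 + 18.4 = 897.6 m^2.
Σ(Sᵢαᵢ) = 189.1×0.99 + 334.4×0.88 + 4.9×0.92 + 7.5×0.02 + 334.4×0.04 + 8.9×0.27 + 18.4×0.05 = 502.838.
ᾱ = 502.838 / 897.6 = 0.5602.
Eyring denominator: −S ln(1−ᾱ) = 737.320.
V = 20.9 × 16 × 3.1 = 1036.64 m³.
RT60 = 0.161 × 1036.64 / 737.320 = 0.23 s.

0.23 s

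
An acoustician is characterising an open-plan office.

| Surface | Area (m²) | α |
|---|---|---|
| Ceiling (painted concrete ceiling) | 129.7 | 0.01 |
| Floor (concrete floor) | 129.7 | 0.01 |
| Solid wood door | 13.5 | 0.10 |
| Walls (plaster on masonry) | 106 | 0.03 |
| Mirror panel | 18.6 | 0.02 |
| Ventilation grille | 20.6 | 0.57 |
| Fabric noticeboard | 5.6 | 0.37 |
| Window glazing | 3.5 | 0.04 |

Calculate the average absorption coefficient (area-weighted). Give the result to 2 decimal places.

S = Σ Sᵢ = 129.7 + 129.7 + 13.5 + 106 + 18.6 + 20.6 + 5.6 + 3.5 = 427.2 m².
A = 129.7·0.01 + 129.7·0.01 + 13.5·0.10 + 106·0.03 + 18.6·0.02 + 20.6·0.57 + 5.6·0.37 + 3.5·0.04 = 21.450 sabins.
ᾱ = 21.450 / 427.2 = 0.05.

0.05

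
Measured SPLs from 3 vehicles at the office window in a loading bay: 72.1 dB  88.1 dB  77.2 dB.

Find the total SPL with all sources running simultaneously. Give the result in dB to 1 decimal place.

Sum in the linear (power) domain: Σ 10^(Lᵢ/10) = 10^(72.1/10) + 10^(88.1/10) + 10^(77.2/10) = 7.144e+08.
L_total = 10·log₁₀(7.144e+08) = 88.5 dB.

88.5 dB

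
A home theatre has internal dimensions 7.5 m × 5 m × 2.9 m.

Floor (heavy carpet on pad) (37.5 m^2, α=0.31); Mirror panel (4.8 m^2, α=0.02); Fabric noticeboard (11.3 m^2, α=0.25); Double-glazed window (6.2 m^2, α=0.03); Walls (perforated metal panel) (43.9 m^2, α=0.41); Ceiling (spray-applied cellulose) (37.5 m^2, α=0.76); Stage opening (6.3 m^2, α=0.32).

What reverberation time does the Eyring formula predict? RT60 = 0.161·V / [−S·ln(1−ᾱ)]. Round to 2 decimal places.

0.21 sec

Total surface area S = 37.5 + 4.8 + 11.3 + 6.2 + 43.9 + 37.5 + 6.3 = 147.5 m^2.
Σ(Sᵢαᵢ) = 37.5×0.31 + 4.8×0.02 + 11.3×0.25 + 6.2×0.03 + 43.9×0.41 + 37.5×0.76 + 6.3×0.32 = 63.247.
Mean coefficient ᾱ = A/S = 0.4288.
−S·ln(1−ᾱ) = −147.5 × ln(1 − 0.4288) = 82.602.
V = 7.5 × 5 × 2.9 = 108.75 m³.
T = 0.161·V/[−S·ln(1−ᾱ)] = 0.161·108.75/82.602 = 0.21 s.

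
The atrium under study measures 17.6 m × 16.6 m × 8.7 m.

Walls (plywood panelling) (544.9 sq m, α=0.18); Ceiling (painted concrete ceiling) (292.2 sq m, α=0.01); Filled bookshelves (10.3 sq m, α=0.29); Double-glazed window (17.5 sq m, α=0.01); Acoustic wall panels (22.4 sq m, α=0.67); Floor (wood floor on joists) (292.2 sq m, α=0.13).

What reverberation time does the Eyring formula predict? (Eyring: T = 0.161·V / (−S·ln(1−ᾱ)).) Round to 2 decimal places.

2.43 seconds

S = Σ Sᵢ = 1179.5 sq m.
Absorption A = 544.9×0.18 + 292.2×0.01 + 10.3×0.29 + 17.5×0.01 + 22.4×0.67 + 292.2×0.13 = 157.160 sabins.
ᾱ = 157.160 / 1179.5 = 0.1332.
Eyring denominator: −S ln(1−ᾱ) = 168.606.
V = 17.6 × 16.6 × 8.7 = 2541.792 m³.
T = 0.161·V/[−S·ln(1−ᾱ)] = 0.161·2541.792/168.606 = 2.43 s.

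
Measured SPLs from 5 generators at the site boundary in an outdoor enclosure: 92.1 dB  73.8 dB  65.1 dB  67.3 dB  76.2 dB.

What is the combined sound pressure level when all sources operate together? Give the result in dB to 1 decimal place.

92.3 dB

Converting to relative power and adding: 10^(92.1/10) + 10^(73.8/10) + 10^(65.1/10) + 10^(67.3/10) + 10^(76.2/10) = 1.696e+09.
Back to dB: 10·log₁₀ Σ = 92.3 dB.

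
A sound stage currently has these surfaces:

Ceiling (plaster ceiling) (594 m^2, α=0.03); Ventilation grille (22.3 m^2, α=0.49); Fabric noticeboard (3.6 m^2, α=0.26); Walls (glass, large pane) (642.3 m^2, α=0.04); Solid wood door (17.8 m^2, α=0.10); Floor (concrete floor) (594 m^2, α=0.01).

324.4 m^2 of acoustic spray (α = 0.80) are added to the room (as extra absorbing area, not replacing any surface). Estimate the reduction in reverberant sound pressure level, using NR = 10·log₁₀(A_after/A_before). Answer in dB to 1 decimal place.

7.1 dB

Equivalent absorption area: A_before = 594×0.03 + 22.3×0.49 + 3.6×0.26 + 642.3×0.04 + 17.8×0.10 + 594×0.01 = 63.095 m^2.
Added absorption = 324.4 × 0.80 = 259.520 sabins.
A_after = 63.095 + 259.520 = 322.615 sabins.
NR = 10·log₁₀(322.615/63.095) = 7.1 dB.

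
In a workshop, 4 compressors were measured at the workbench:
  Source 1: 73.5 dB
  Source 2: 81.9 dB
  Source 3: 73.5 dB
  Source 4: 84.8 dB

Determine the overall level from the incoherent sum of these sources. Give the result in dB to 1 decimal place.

Converting to relative power and adding: 10^(73.5/10) + 10^(81.9/10) + 10^(73.5/10) + 10^(84.8/10) = 5.017e+08.
Combined level = 10 log₁₀(5.017e+08) = 87.0 dB.

87.0 dB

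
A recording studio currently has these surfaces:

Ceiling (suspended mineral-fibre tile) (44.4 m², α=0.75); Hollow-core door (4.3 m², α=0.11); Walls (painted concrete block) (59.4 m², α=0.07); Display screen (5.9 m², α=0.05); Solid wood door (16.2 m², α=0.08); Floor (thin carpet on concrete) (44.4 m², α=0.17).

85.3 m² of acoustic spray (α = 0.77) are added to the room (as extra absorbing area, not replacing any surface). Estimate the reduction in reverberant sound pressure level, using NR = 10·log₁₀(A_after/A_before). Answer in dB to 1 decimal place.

Equivalent absorption area: A_before = 44.4*0.75 + 4.3*0.11 + 59.4*0.07 + 5.9*0.05 + 16.2*0.08 + 44.4*0.17 = 47.070 m².
Added absorption = 85.3 × 0.77 = 65.681 sabins.
A_after = 47.070 + 65.681 = 112.751 sabins.
NR = 10·log₁₀(112.751/47.070) = 3.8 dB.

3.8 dB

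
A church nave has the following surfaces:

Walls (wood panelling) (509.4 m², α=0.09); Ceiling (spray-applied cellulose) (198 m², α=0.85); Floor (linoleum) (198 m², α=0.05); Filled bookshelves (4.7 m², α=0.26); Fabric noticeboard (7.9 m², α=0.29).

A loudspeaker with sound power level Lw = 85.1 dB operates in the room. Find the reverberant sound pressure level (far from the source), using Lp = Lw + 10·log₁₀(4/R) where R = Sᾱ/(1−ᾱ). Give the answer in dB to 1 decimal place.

Σ(Sᵢαᵢ) = 509.4×0.09 + 198×0.85 + 198×0.05 + 4.7×0.26 + 7.9×0.29 = 227.559; total area S = 918.0 m².
ᾱ = 227.559/918.0 = 0.2479; R = Sᾱ/(1−ᾱ) = 227.559/(1−0.2479) = 302.565 m².
Lp = Lw + 10 log₁₀(4/R) = 85.1 -18.79 = 66.3 dB.

66.3 dB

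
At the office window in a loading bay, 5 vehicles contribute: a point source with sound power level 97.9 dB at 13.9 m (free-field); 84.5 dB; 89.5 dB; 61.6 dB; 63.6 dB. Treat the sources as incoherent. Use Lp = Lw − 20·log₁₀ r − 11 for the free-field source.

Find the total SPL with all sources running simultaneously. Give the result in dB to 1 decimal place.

90.7 dB

Source at 13.9 m: Lp = 97.9 − 20·log₁₀(13.9) − 11 = 64.0 dB.
Sum in the linear (power) domain: Σ 10^(Lᵢ/10) = 10^(64.0/10) + 10^(84.5/10) + 10^(89.5/10) + 10^(61.6/10) + 10^(63.6/10) = 1.179e+09.
Back to dB: 10·log₁₀ Σ = 90.7 dB.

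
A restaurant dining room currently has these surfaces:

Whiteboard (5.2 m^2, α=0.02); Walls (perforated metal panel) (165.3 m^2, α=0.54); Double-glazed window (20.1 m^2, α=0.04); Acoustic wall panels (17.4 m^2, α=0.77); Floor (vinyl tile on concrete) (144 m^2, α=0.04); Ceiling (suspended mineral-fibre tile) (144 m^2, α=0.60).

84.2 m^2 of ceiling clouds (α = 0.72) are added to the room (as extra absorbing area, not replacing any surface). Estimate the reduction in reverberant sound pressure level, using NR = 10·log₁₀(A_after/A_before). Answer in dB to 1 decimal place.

Summing Sᵢαᵢ: 0.104 + 89.262 + 0.804 + 13.398 + 5.760 + 86.400 → A_before = 195.728 sabins.
Added absorption = 84.2 × 0.72 = 60.624 sabins.
A_after = 195.728 + 60.624 = 256.352 sabins.
Reduction = 10 log₁₀(A_after/A_before) = 10 log₁₀(1.3097) = 1.2 dB.

1.2 dB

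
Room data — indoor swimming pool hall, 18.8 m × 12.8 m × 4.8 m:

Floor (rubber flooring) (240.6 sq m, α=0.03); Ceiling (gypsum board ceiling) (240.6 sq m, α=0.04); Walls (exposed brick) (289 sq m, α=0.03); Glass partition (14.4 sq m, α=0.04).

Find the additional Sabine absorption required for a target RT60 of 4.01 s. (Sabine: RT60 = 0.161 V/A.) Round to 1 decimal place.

20.3 sabins

Total absorption A₁ = 240.6*0.03 + 240.6*0.04 + 289*0.03 + 14.4*0.04
  = 7.218 + 9.624 + 8.670 + 0.576 = 26.088 sq m sabins.
V = 1155.072 m³. Required absorption A₂ = 0.161 × 1155.072 / 4.01 = 46.376 sabins.
Additional absorption ΔA = 46.376 − 26.088 = 20.3 sabins.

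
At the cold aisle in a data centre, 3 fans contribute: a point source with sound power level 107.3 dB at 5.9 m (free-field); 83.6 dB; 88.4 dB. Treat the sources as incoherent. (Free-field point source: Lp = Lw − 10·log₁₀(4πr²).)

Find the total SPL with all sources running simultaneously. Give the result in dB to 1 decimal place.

Source at 5.9 m: Lp = 107.3 − 10·log₁₀(4π·5.9²) = 107.3 − 10·log₁₀(437.435) = 80.9 dB.
Converting to relative power and adding: 10^(80.9/10) + 10^(83.6/10) + 10^(88.4/10) = 1.044e+09.
Combined level = 10 log₁₀(1.044e+09) = 90.2 dB.

90.2 dB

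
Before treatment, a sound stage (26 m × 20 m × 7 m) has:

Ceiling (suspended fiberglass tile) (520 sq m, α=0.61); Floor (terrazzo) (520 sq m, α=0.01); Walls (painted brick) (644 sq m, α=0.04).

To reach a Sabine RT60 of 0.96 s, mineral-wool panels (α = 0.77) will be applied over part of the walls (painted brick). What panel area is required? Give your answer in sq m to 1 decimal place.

Equivalent absorption area: A₁ = 520*0.61 + 520*0.01 + 644*0.04 = 348.160 sq m.
V = 3640 m³. Target absorption A₂ = 0.161 × 3640 / 0.96 = 610.458 sabins.
Absorption to add: 610.458 − 348.160 = 262.298 sabins.
Net gain per sq m: Δα = 0.77 − 0.04 = 0.73.
Panel area = 262.298 / 0.73 = 359.3 sq m.

359.3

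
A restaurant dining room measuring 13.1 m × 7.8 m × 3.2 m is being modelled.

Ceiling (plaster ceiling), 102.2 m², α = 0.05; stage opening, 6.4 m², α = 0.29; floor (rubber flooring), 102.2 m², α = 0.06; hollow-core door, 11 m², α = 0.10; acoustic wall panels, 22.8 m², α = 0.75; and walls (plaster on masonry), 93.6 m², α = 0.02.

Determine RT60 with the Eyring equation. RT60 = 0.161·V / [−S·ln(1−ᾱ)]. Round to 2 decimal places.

S = Σ Sᵢ = 338.2 m².
Σ(Sᵢαᵢ) = 102.2×0.05 + 6.4×0.29 + 102.2×0.06 + 11×0.10 + 22.8×0.75 + 93.6×0.02 = 33.170.
Mean coefficient ᾱ = A/S = 0.0981.
−S·ln(1−ᾱ) = −338.2 × ln(1 − 0.0981) = 34.920.
V = 13.1 × 7.8 × 3.2 = 326.976 m³.
T = 0.161·V/[−S·ln(1−ᾱ)] = 0.161·326.976/34.920 = 1.51 s.

1.51 s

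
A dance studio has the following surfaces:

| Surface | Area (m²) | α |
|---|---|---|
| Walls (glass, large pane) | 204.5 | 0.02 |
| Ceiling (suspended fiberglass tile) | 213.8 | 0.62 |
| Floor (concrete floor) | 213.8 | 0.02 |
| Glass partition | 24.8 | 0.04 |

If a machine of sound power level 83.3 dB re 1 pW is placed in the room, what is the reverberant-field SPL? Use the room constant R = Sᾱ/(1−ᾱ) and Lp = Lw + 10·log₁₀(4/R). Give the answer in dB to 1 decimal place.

66.7 dB

A = 141.914 sabins; S = 656.9 m².
ᾱ = 141.914/656.9 = 0.2160; R = Sᾱ/(1−ᾱ) = 141.914/(1−0.2160) = 181.013 m².
Lp = Lw + 10 log₁₀(4/R) = 83.3 -16.56 = 66.7 dB.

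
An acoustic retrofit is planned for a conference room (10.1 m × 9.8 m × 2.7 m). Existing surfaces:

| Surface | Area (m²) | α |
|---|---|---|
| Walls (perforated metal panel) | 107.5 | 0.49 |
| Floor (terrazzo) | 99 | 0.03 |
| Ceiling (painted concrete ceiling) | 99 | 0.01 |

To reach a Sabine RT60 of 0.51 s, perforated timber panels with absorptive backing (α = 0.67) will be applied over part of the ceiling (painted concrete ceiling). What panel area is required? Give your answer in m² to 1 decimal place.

42.0

A₁ = Σ Sᵢαᵢ = 107.5·0.49 + 99·0.03 + 99·0.01 = 56.635 sabins.
V = 267.246 m³. Target absorption A₂ = 0.161 × 267.246 / 0.51 = 84.366 sabins.
ΔA needed = 84.366 − 56.635 = 27.731 sabins.
Each m² of panel replacing the ceiling (painted concrete ceiling) adds (0.67 − 0.01) = 0.66 sabins.
Area = ΔA/Δα = 27.731/0.66 = 42.0 m².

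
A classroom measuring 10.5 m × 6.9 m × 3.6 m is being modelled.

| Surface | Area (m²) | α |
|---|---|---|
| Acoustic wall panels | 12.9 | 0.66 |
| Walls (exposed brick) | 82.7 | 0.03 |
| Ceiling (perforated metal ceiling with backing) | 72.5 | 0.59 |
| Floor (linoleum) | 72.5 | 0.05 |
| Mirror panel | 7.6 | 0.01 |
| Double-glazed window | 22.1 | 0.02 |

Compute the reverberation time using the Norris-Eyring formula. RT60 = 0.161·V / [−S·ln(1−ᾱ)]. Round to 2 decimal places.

S = Σ Sᵢ = 270.3 m².
Absorption A = 12.9×0.66 + 82.7×0.03 + 72.5×0.59 + 72.5×0.05 + 7.6×0.01 + 22.1×0.02 = 57.913 sabins.
ᾱ = 57.913 / 270.3 = 0.2143.
Eyring denominator: −S ln(1−ᾱ) = 65.191.
V = 10.5 × 6.9 × 3.6 = 260.82 m³.
RT60 = 0.161 × 260.82 / 65.191 = 0.64 s.

0.64 sec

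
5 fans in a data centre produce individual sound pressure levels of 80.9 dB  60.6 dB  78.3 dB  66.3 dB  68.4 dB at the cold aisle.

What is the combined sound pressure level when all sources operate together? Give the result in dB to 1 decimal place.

83.1 dB

Converting to relative power and adding: 10^(80.9/10) + 10^(60.6/10) + 10^(78.3/10) + 10^(66.3/10) + 10^(68.4/10) = 2.03e+08.
Back to dB: 10·log₁₀ Σ = 83.1 dB.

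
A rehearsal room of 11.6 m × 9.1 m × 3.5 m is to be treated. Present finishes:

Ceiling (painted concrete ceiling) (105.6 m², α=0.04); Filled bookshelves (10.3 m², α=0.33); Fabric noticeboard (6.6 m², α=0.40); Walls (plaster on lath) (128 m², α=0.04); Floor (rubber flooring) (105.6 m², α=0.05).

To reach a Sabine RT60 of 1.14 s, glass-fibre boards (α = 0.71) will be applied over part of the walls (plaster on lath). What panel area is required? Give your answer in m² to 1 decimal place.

A₁ = Σ Sᵢαᵢ = 105.6·0.04 + 10.3·0.33 + 6.6·0.40 + 128·0.04 + 105.6·0.05 = 20.663 sabins.
V = 369.46 m³. Target absorption A₂ = 0.161 × 369.46 / 1.14 = 52.178 sabins.
ΔA needed = 52.178 − 20.663 = 31.515 sabins.
Each m² of panel replacing the walls (plaster on lath) adds (0.71 − 0.04) = 0.67 sabins.
Panel area = 31.515 / 0.67 = 47.0 m².

47.0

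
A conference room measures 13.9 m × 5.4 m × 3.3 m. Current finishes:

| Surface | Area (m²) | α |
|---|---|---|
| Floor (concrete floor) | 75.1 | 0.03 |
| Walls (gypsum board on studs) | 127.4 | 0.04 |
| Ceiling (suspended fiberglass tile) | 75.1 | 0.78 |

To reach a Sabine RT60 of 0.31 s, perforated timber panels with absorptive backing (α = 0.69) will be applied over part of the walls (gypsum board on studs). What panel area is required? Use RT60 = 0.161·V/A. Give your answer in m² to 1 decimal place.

96.5

A₁ = Σ Sᵢαᵢ = 75.1×0.03 + 127.4×0.04 + 75.1×0.78 = 65.927 sabins.
Required A₂ = 0.161·247.698/0.31 = 128.643 sabins.
Absorption to add: 128.643 − 65.927 = 62.716 sabins.
Net gain per m²: Δα = 0.69 − 0.04 = 0.65.
Area = ΔA/Δα = 62.716/0.65 = 96.5 m².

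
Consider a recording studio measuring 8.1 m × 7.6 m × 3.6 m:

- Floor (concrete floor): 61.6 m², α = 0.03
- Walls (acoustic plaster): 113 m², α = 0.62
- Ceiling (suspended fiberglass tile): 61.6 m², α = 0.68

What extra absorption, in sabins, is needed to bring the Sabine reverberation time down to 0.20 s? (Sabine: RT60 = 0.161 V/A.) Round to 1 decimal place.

A₁ = Σ Sᵢαᵢ = 61.6·0.03 + 113·0.62 + 61.6·0.68 = 113.796 sabins.
V = 221.616 m³. Required absorption A₂ = 0.161 × 221.616 / 0.20 = 178.401 sabins.
ΔA = A₂ − A₁ = 178.401 − 113.796 = 64.6 sabins.

64.6 sabins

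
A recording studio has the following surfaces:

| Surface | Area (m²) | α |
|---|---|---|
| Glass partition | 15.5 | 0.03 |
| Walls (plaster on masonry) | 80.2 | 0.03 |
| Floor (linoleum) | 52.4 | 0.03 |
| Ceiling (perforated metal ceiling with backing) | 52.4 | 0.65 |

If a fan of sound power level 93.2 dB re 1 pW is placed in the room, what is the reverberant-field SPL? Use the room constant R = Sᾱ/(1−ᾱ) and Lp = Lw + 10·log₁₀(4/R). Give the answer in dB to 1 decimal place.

A = 38.503 sabins; S = 200.5 m².
ᾱ = 38.503/200.5 = 0.1920; R = Sᾱ/(1−ᾱ) = 38.503/(1−0.1920) = 47.652 m².
Lp = Lw + 10 log₁₀(4/R) = 93.2 -10.76 = 82.4 dB.

82.4 dB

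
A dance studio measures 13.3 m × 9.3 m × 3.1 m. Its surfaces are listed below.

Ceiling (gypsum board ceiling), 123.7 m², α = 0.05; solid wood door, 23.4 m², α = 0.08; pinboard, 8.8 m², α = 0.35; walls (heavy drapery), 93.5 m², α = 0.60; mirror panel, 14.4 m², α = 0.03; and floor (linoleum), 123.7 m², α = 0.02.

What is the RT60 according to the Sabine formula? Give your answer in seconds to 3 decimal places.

0.880 sec

Summing Sᵢαᵢ: 6.185 + 1.872 + 3.080 + 56.100 + 0.432 + 2.474 → A = 70.143 sabins.
V = 13.3·9.3·3.1 = 383.439 m³.
Sabine: RT60 = 0.161 × 383.439 / 70.143 = 0.880 s.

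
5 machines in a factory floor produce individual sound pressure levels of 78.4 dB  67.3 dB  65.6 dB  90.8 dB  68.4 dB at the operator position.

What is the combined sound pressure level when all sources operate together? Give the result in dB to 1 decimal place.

Converting to relative power and adding: 10^(78.4/10) + 10^(67.3/10) + 10^(65.6/10) + 10^(90.8/10) + 10^(68.4/10) = 1.287e+09.
L_total = 10·log₁₀(1.287e+09) = 91.1 dB.

91.1 dB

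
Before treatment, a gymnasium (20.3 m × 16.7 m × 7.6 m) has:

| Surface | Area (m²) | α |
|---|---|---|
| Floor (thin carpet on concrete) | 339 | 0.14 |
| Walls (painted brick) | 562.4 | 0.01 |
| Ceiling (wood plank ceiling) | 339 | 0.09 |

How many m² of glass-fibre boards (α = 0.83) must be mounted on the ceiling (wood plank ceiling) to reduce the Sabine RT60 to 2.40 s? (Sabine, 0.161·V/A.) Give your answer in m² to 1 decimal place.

Total absorption A₁ = 339*0.14 + 562.4*0.01 + 339*0.09
  = 47.460 + 5.624 + 30.510 = 83.594 m² sabins.
Required A₂ = 0.161·2576.476/2.40 = 172.839 sabins.
Absorption to add: 172.839 − 83.594 = 89.245 sabins.
Net gain per m²: Δα = 0.83 − 0.09 = 0.74.
Panel area = 89.245 / 0.74 = 120.6 m².

120.6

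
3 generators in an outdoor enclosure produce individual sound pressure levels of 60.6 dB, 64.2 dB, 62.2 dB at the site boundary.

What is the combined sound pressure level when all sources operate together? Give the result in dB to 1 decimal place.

Σ 10^(Lᵢ/10) = 5.438e+06.
L_total = 10·log₁₀(5.438e+06) = 67.4 dB.

67.4 dB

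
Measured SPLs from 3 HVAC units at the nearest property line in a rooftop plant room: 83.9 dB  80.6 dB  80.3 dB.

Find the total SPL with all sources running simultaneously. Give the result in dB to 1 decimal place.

86.7 dB

Sum in the linear (power) domain: Σ 10^(Lᵢ/10) = 10^(83.9/10) + 10^(80.6/10) + 10^(80.3/10) = 4.674e+08.
Back to dB: 10·log₁₀ Σ = 86.7 dB.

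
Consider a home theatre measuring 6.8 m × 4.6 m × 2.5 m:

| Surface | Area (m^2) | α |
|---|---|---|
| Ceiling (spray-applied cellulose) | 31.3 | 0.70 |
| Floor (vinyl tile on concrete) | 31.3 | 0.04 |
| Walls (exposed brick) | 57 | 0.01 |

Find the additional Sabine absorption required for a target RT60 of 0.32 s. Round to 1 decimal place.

Total absorption A₁ = 31.3*0.70 + 31.3*0.04 + 57*0.01
  = 21.910 + 1.252 + 0.570 = 23.732 m^2 sabins.
Target A₂ = 0.161·78.2/0.32 = 39.344 sabins (V = 78.2 m³).
Additional absorption ΔA = 39.344 − 23.732 = 15.6 sabins.

15.6 sabins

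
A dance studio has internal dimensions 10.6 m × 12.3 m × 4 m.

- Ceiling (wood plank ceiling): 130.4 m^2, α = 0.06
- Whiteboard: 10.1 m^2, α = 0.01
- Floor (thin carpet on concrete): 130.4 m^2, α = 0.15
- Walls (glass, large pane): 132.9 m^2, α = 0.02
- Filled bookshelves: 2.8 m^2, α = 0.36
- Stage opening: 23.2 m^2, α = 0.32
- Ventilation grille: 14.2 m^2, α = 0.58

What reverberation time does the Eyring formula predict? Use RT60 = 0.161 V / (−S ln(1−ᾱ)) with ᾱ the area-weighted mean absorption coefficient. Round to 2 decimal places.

1.70 sec

S = Σ Sᵢ = 444.0 m^2.
Absorption A = 130.4×0.06 + 10.1×0.01 + 130.4×0.15 + 132.9×0.02 + 2.8×0.36 + 23.2×0.32 + 14.2×0.58 = 46.811 sabins.
ᾱ = 46.811 / 444.0 = 0.1054.
−S·ln(1−ᾱ) = −444.0 × ln(1 − 0.1054) = 49.452.
V = 10.6 × 12.3 × 4 = 521.52 m³.
RT60 = 0.161 × 521.52 / 49.452 = 1.70 s.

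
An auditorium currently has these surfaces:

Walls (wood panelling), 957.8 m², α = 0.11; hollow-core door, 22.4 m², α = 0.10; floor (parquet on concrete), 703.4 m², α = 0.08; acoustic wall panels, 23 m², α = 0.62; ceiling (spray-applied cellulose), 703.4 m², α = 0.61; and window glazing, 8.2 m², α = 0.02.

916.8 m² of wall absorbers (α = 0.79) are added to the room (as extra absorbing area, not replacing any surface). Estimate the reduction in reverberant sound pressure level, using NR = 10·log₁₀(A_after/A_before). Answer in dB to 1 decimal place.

3.4 dB

A_before = Σ Sᵢαᵢ = 957.8*0.11 + 22.4*0.10 + 703.4*0.08 + 23*0.62 + 703.4*0.61 + 8.2*0.02 = 607.368 sabins.
Treatment contributes 916.8·0.79 = 724.272 sabins.
New total A_after = 1331.640 sabins.
Reduction = 10 log₁₀(A_after/A_before) = 10 log₁₀(2.1925) = 3.4 dB.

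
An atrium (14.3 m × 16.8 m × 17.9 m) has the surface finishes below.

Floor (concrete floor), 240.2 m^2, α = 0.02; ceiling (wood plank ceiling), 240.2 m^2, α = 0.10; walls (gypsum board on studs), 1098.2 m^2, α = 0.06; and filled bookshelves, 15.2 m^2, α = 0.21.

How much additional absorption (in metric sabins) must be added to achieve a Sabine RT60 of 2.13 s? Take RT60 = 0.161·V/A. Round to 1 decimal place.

Equivalent absorption area: A₁ = 240.2*0.02 + 240.2*0.10 + 1098.2*0.06 + 15.2*0.21 = 97.908 m^2.
V = 4300.296 m³. Required absorption A₂ = 0.161 × 4300.296 / 2.13 = 325.046 sabins.
Additional absorption ΔA = 325.046 − 97.908 = 227.1 sabins.

227.1 sabins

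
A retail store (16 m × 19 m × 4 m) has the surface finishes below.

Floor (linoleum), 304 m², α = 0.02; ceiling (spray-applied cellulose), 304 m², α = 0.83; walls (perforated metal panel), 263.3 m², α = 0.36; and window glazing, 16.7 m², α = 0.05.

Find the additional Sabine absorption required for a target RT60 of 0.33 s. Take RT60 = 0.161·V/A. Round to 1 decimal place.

Summing Sᵢαᵢ: 6.080 + 252.320 + 94.788 + 0.835 → A₁ = 354.023 sabins.
Target A₂ = 0.161·1216/0.33 = 593.261 sabins (V = 1216 m³).
Shortfall: 593.261 − 354.023 = 239.2 sabins.

239.2 sabins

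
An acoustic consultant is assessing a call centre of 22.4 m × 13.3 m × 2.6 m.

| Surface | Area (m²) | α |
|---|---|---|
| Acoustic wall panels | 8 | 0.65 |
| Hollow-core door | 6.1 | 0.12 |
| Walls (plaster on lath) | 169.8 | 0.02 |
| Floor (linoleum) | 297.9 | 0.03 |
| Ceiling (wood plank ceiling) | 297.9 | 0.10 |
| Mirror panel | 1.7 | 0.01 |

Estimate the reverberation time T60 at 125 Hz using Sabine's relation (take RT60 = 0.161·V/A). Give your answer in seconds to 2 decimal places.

A = Σ Sᵢαᵢ = 8*0.65 + 6.1*0.12 + 169.8*0.02 + 297.9*0.03 + 297.9*0.10 + 1.7*0.01 = 48.072 sabins.
V = 22.4·13.3·2.6 = 774.592 m³.
RT60 = 0.161 · V / A = 0.161 × 774.592 / 48.072 = 2.59 s.

2.59 sec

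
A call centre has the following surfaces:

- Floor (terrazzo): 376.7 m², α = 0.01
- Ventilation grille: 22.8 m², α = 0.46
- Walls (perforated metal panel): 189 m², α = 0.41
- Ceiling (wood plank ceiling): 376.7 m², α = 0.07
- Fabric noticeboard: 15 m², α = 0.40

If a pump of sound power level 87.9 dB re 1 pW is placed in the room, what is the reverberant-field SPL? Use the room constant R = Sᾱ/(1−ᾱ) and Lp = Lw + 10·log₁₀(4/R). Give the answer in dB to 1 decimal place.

72.4 dB

Σ(Sᵢαᵢ) = 376.7×0.01 + 22.8×0.46 + 189×0.41 + 376.7×0.07 + 15×0.40 = 124.114; total area S = 980.2 m².
ᾱ = 124.114/980.2 = 0.1266; R = Sᾱ/(1−ᾱ) = 124.114/(1−0.1266) = 142.104 m².
Lp = Lw + 10 log₁₀(4/R) = 87.9 -15.51 = 72.4 dB.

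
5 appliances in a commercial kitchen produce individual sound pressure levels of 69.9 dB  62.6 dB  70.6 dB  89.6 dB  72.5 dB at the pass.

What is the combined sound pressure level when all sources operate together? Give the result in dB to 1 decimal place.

89.8 dB

Sum in the linear (power) domain: Σ 10^(Lᵢ/10) = 10^(69.9/10) + 10^(62.6/10) + 10^(70.6/10) + 10^(89.6/10) + 10^(72.5/10) = 9.529e+08.
Back to dB: 10·log₁₀ Σ = 89.8 dB.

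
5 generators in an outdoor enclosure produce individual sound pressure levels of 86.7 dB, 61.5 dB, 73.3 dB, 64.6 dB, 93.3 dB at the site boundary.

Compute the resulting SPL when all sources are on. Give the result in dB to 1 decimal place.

94.2 dB

Σ 10^(Lᵢ/10) = 2.631e+09.
Combined level = 10 log₁₀(2.631e+09) = 94.2 dB.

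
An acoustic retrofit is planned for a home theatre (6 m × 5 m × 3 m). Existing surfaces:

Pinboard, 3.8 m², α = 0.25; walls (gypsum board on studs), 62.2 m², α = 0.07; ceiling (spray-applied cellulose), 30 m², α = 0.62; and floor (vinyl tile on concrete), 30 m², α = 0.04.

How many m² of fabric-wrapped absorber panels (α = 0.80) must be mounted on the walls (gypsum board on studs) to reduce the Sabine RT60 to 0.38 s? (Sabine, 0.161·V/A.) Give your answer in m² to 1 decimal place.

17.8

Equivalent absorption area: A₁ = 3.8*0.25 + 62.2*0.07 + 30*0.62 + 30*0.04 = 25.104 m².
V = 90 m³. Target absorption A₂ = 0.161 × 90 / 0.38 = 38.132 sabins.
Absorption to add: 38.132 − 25.104 = 13.028 sabins.
Net gain per m²: Δα = 0.80 − 0.07 = 0.73.
Panel area = 13.028 / 0.73 = 17.8 m².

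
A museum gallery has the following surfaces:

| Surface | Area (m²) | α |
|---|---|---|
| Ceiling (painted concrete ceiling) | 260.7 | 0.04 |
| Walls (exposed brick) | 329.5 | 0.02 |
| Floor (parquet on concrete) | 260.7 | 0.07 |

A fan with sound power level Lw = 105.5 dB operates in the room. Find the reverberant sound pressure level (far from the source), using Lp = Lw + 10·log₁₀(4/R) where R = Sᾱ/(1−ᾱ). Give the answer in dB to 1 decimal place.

95.9 dB

Σ(Sᵢαᵢ) = 260.7·0.04 + 329.5·0.02 + 260.7·0.07 = 35.267; total area S = 850.9 m².
ᾱ = 0.0414, so room constant R = A/(1−ᾱ) = 36.790 m².
Lp = Lw + 10 log₁₀(4/R) = 105.5 -9.64 = 95.9 dB.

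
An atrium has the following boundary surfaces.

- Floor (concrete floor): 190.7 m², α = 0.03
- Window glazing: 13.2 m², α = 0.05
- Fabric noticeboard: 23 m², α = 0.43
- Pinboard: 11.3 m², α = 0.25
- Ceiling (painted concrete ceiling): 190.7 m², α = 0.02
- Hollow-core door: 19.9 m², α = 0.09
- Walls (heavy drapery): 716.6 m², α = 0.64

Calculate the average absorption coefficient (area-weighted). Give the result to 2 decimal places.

0.41

S = Σ Sᵢ = 190.7 + 13.2 + 23 + 11.3 + 190.7 + 19.9 + 716.6 = 1165.4 m².
A = 190.7*0.03 + 13.2*0.05 + 23*0.43 + 11.3*0.25 + 190.7*0.02 + 19.9*0.09 + 716.6*0.64 = 483.325 sabins.
ᾱ = A/S = 0.41.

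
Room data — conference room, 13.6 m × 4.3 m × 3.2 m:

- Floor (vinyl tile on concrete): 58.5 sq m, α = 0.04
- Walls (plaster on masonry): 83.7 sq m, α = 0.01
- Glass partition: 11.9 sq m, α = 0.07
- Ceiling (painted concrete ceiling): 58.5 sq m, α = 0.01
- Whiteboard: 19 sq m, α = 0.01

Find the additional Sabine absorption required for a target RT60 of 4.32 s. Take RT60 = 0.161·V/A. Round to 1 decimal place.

2.2 sabins

Total absorption A₁ = 58.5×0.04 + 83.7×0.01 + 11.9×0.07 + 58.5×0.01 + 19×0.01
  = 2.340 + 0.837 + 0.833 + 0.585 + 0.190 = 4.785 sq m sabins.
Target A₂ = 0.161·187.136/4.32 = 6.974 sabins (V = 187.136 m³).
ΔA = A₂ − A₁ = 6.974 − 4.785 = 2.2 sabins.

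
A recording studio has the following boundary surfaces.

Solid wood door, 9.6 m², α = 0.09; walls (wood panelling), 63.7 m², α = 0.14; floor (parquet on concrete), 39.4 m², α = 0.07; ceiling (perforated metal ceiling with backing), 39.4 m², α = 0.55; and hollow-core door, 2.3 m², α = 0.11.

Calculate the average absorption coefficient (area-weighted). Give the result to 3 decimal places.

0.223

S = Σ Sᵢ = 9.6 + 63.7 + 39.4 + 39.4 + 2.3 = 154.4 m².
Weighted sum Σ Sα = 34.463.
ᾱ = A/S = 0.223.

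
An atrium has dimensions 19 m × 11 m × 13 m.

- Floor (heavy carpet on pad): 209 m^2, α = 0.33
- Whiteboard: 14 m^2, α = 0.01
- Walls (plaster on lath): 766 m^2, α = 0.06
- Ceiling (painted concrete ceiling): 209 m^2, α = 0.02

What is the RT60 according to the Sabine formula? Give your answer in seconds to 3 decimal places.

A = Σ Sᵢαᵢ = 209·0.33 + 14·0.01 + 766·0.06 + 209·0.02 = 119.250 sabins.
Room volume: 2717 m³.
Sabine: RT60 = 0.161 × 2717 / 119.250 = 3.668 s.

3.668 s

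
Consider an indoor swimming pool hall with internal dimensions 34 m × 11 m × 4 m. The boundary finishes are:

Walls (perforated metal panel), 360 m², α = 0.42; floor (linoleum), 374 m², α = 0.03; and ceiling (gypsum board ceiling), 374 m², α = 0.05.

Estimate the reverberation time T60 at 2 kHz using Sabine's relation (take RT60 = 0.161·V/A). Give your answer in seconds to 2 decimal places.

Summing Sᵢαᵢ: 151.200 + 11.220 + 18.700 → A = 181.120 sabins.
V = 34·11·4 = 1496 m³.
T = 0.161 V/A = 0.161·1496/181.120 = 1.33 s.

1.33 seconds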